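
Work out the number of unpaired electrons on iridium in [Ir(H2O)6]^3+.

Ligand charges: water is neutral. With an overall charge of +3 the iridium centre must be in the +3 oxidation state.
Iridium is a group-9 element; Ir(III) is therefore d⁶.
The spin state decides the count: a 5d ion has a large Δₒ and is invariably low-spin.
An octahedral low-spin d⁶ ion is t₂g⁶e_g⁰, giving 0 unpaired electrons.

0 unpaired electrons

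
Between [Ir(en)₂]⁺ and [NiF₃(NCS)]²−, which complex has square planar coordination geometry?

For [Ir(en)₂]⁺: Ligand charges: ethylenediamine is neutral. With an overall charge of +1 the iridium centre must be in the +1 oxidation state. Group 9 minus oxidation state 1 gives a d⁸ configuration. A 5d d⁸ ion has a large crystal-field splitting; square planar leaves the high-energy d_{x²−y²} orbital empty and maximises CFSE. → square planar.
For [NiF₃(NCS)]²−: Each fluoride is −1; each isothiocyanate is −1; balancing the −2 overall charge requires Ni(II). Group 10 minus oxidation state 2 gives a d⁸ configuration. Fluoride and isothiocyanate are weak-field ligands. With weak-field ligands the CFSE gain from square planar is small, so a 3d d⁸ ion takes the sterically preferred tetrahedral geometry. → tetrahedral.

[Ir(en)₂]⁺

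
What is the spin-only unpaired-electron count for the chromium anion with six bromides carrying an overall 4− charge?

Summing ligand charges against the −4 overall charge gives an oxidation state of +2 for chromium.
Cr sits in group 6, so the d-electron count is 6 − 2 = 4.
The spin state decides the count: Bromide is a weak-field ligand for a first-row metal, so the complex is high-spin.
An octahedral high-spin d⁴ ion is t₂g³e_g¹, giving 4 unpaired electrons.

4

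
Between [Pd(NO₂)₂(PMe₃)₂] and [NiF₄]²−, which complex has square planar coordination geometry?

[Pd(NO₂)₂(PMe₃)₂]

For [Pd(NO₂)₂(PMe₃)₂]: Ligand charges: each nitro (N-bound nitrite) is −1; trimethylphosphine is neutral. With an overall charge of 0 the palladium centre must be in the +2 oxidation state. Palladium is a group-10 element; Pd(II) is therefore d⁸. A 4d d⁸ ion has a large crystal-field splitting; square planar leaves the high-energy d_{x²−y²} orbital empty and maximises CFSE. → square planar.
For [NiF₄]²−: Ligand charges: each fluoride is −1. With an overall charge of −2 the nickel centre must be in the +2 oxidation state. Ni sits in group 10, so the d-electron count is 10 − 2 = 8. Fluoride is a weak-field ligand. With weak-field ligands the CFSE gain from square planar is small, so a 3d d⁸ ion takes the sterically preferred tetrahedral geometry. → tetrahedral.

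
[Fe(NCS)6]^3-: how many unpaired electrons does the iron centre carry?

Summing ligand charges against the −3 overall charge gives an oxidation state of +3 for iron.
Fe sits in group 8, so the d-electron count is 8 − 3 = 5.
The spin state decides the count: Isothiocyanate is a weak-field ligand for a first-row metal, so the complex is high-spin.
An octahedral high-spin d⁵ ion is t₂g³e_g², giving 5 unpaired electrons.

5 unpaired electrons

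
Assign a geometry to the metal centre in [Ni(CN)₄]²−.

square planar

Summing ligand charges against the −2 overall charge gives an oxidation state of +2 for nickel.
Ni sits in group 10, so the d-electron count is 10 − 2 = 8.
With 4 monodentate ligands the coordination number is 4.
Cyanide is a strong-field ligand (high in the spectrochemical series).
A 3d d⁸ ion with strong-field ligands gains enough CFSE to favour square planar over tetrahedral.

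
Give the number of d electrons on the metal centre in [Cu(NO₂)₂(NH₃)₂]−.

Ligand charges: each nitro (N-bound nitrite) is −1; ammonia is neutral. With an overall charge of −1 the copper centre must be in the +1 oxidation state.
Cu sits in group 11, so the d-electron count is 11 − 1 = 10.

d¹⁰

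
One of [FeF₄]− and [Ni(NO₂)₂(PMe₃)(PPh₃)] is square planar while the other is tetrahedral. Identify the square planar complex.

[Ni(NO₂)₂(PMe₃)(PPh₃)]

For [FeF₄]−: Each fluoride is −1; balancing the −1 overall charge requires Fe(III). Iron is a group-8 element; Fe(III) is therefore d⁵. A high-spin d⁵ ion has zero CFSE in either geometry, so four ligands adopt the sterically favoured tetrahedral geometry. → tetrahedral.
For [Ni(NO₂)₂(PMe₃)(PPh₃)]: Summing ligand charges against the 0 overall charge gives an oxidation state of +2 for nickel. Ni sits in group 10, so the d-electron count is 10 − 2 = 8. Nitro (N-bound nitrite), trimethylphosphine, and triphenylphosphine are strong-field ligands (high in the spectrochemical series). A 3d d⁸ ion with strong-field ligands gains enough CFSE to favour square planar over tetrahedral. → square planar.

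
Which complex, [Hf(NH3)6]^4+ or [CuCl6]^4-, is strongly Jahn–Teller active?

[CuCl6]^4-

[Hf(NH3)6]^4+: Ligand charges: ammonia is neutral. With an overall charge of +4 the hafnium centre must be in the +4 oxidation state. Hf sits in group 4, so the d-electron count is 4 − 4 = 0. The d⁰ configuration leaves the e_g set evenly filled (or empty) — no strong Jahn–Teller driving force.
[CuCl6]^4-: Ligand charges: each chloride is −1. With an overall charge of −4 the copper centre must be in the +2 oxidation state. Copper is a group-11 element; Cu(II) is therefore d⁹. The t₂g⁶e_g³ configuration has an unevenly filled e_g set; the Jahn–Teller theorem predicts a tetragonal distortion (typically axial elongation) to lift the degeneracy.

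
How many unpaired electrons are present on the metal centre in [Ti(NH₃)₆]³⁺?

1 unpaired electron

Summing ligand charges against the +3 overall charge gives an oxidation state of +3 for titanium.
Ti sits in group 4, so the d-electron count is 4 − 3 = 1.
In an octahedral field the d¹ configuration is t₂g¹e_g⁰ (only one arrangement possible), giving 1 unpaired electron.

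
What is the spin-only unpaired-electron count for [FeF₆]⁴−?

4 unpaired electrons

Each fluoride is −1; balancing the −4 overall charge requires Fe(II).
Group 8 minus oxidation state 2 gives a d⁶ configuration.
The spin state decides the count: Fluoride is a weak-field ligand for a first-row metal, so the complex is high-spin.
An octahedral high-spin d⁶ ion is t₂g⁴e_g², giving 4 unpaired electrons.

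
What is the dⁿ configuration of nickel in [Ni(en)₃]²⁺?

Ligand charges: ethylenediamine is neutral. With an overall charge of +2 the nickel centre must be in the +2 oxidation state.
Group 10 minus oxidation state 2 gives a d⁸ configuration.

d8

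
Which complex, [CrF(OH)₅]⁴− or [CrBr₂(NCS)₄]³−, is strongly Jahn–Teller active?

[CrF(OH)₅]⁴−

[CrF(OH)₅]⁴−: Each fluoride is −1; each hydroxide is −1; balancing the −4 overall charge requires Cr(II). Group 6 minus oxidation state 2 gives a d⁴ configuration. Fluoride and hydroxide are weak-field ligands for a first-row metal, so the complex is high-spin. The t₂g³e_g¹ (high-spin) configuration has an unevenly filled e_g set; the Jahn–Teller theorem predicts a tetragonal distortion (typically axial elongation) to lift the degeneracy.
[CrBr₂(NCS)₄]³−: Ligand charges: each bromide is −1; each isothiocyanate is −1. With an overall charge of −3 the chromium centre must be in the +3 oxidation state. Group 6 minus oxidation state 3 gives a d³ configuration. The d³ configuration leaves the e_g set evenly filled (or empty) — no strong Jahn–Teller driving force.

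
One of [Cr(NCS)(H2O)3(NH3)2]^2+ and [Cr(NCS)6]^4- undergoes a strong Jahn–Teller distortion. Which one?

[Cr(NCS)(H2O)3(NH3)2]^2+: Each isothiocyanate is −1; water is neutral; ammonia is neutral; balancing the +2 overall charge requires Cr(III). Cr sits in group 6, so the d-electron count is 6 − 3 = 3. The d³ configuration leaves the e_g set evenly filled (or empty) — no strong Jahn–Teller driving force.
[Cr(NCS)6]^4-: Each isothiocyanate is −1; balancing the −4 overall charge requires Cr(II). Group 6 minus oxidation state 2 gives a d⁴ configuration. Isothiocyanate is a weak-field ligand for a first-row metal, so the complex is high-spin. The t₂g³e_g¹ (high-spin) configuration has an unevenly filled e_g set; the Jahn–Teller theorem predicts a tetragonal distortion (typically axial elongation) to lift the degeneracy.

[Cr(NCS)6]^4-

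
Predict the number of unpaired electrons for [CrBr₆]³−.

Ligand charges: each bromide is −1. With an overall charge of −3 the chromium centre must be in the +3 oxidation state.
Cr sits in group 6, so the d-electron count is 6 − 3 = 3.
In an octahedral field the d³ configuration is t₂g³e_g⁰ (only one arrangement possible), giving 3 unpaired electrons.

3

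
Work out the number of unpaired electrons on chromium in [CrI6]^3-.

3

Summing ligand charges against the −3 overall charge gives an oxidation state of +3 for chromium.
Cr sits in group 6, so the d-electron count is 6 − 3 = 3.
In an octahedral field the d³ configuration is t₂g³e_g⁰ (only one arrangement possible), giving 3 unpaired electrons.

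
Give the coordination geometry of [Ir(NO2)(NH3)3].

Ligand charges: each nitro (N-bound nitrite) is −1; ammonia is neutral. With an overall charge of 0 the iridium centre must be in the +1 oxidation state.
Iridium is a group-9 element; Ir(I) is therefore d⁸.
With 4 monodentate ligands the coordination number is 4.
A 5d d⁸ ion has a large crystal-field splitting; square planar leaves the high-energy d_{x²−y²} orbital empty and maximises CFSE.

square planar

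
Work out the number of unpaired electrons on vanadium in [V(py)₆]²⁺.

3

Pyridine is neutral; balancing the +2 overall charge requires V(II).
V sits in group 5, so the d-electron count is 5 − 2 = 3.
In an octahedral field the d³ configuration is t₂g³e_g⁰ (only one arrangement possible), giving 3 unpaired electrons.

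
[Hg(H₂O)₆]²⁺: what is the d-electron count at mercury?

d10

Summing ligand charges against the +2 overall charge gives an oxidation state of +2 for mercury.
Group 12 minus oxidation state 2 gives a d¹⁰ configuration.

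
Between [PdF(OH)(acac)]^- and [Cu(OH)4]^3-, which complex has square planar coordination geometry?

For [PdF(OH)(acac)]^-: Summing ligand charges against the −1 overall charge gives an oxidation state of +2 for palladium. Pd sits in group 10, so the d-electron count is 10 − 2 = 8. A 4d d⁸ ion has a large crystal-field splitting; square planar leaves the high-energy d_{x²−y²} orbital empty and maximises CFSE. → square planar.
For [Cu(OH)4]^3-: Each hydroxide is −1; balancing the −3 overall charge requires Cu(I). Cu sits in group 11, so the d-electron count is 11 − 1 = 10. A d¹⁰ ion has no crystal-field stabilisation preference between square planar and tetrahedral, so four ligands adopt the sterically favoured tetrahedral geometry. → tetrahedral.

[PdF(OH)(acac)]^-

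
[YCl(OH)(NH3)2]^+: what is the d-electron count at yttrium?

Each chloride is −1; each hydroxide is −1; ammonia is neutral; balancing the +1 overall charge requires Y(III).
Yttrium is a group-3 element; Y(III) is therefore d⁰.

d⁰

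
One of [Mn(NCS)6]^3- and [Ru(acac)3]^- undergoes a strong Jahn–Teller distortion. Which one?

[Mn(NCS)6]^3-: Ligand charges: each isothiocyanate is −1. With an overall charge of −3 the manganese centre must be in the +3 oxidation state. Group 7 minus oxidation state 3 gives a d⁴ configuration. Isothiocyanate is a weak-field ligand for a first-row metal, so the complex is high-spin. The t₂g³e_g¹ (high-spin) configuration has an unevenly filled e_g set; the Jahn–Teller theorem predicts a tetragonal distortion (typically axial elongation) to lift the degeneracy.
[Ru(acac)3]^-: Summing ligand charges against the −1 overall charge gives an oxidation state of +2 for ruthenium. Ruthenium is a group-8 element; Ru(II) is therefore d⁶. A 4d ion has a large Δₒ and is invariably low-spin. The d⁶ configuration leaves the e_g set evenly filled (or empty) — no strong Jahn–Teller driving force.

[Mn(NCS)6]^3-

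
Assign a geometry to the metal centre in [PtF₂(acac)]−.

square planar

Ligand charges: each fluoride is −1; each acetylacetonate is −1. With an overall charge of −1 the platinum centre must be in the +2 oxidation state.
Group 10 minus oxidation state 2 gives a d⁸ configuration.
Counting donor atoms: 2×fluoride (monodentate) → 2 donors; 1×acetylacetonate (bidentate) → 2 donors. Coordination number = 4.
A 5d d⁸ ion has a large crystal-field splitting; square planar leaves the high-energy d_{x²−y²} orbital empty and maximises CFSE.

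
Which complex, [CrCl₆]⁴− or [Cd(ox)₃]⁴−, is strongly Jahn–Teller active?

[CrCl₆]⁴−: Ligand charges: each chloride is −1. With an overall charge of −4 the chromium centre must be in the +2 oxidation state. Chromium is a group-6 element; Cr(II) is therefore d⁴. Chloride is a weak-field ligand for a first-row metal, so the complex is high-spin. The t₂g³e_g¹ (high-spin) configuration has an unevenly filled e_g set; the Jahn–Teller theorem predicts a tetragonal distortion (typically axial elongation) to lift the degeneracy.
[Cd(ox)₃]⁴−: Each oxalate is −2; balancing the −4 overall charge requires Cd(II). Cd sits in group 12, so the d-electron count is 12 − 2 = 10. The d¹⁰ configuration leaves the e_g set evenly filled (or empty) — no strong Jahn–Teller driving force.

[CrCl₆]⁴−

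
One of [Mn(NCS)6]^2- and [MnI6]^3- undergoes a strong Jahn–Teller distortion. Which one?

[Mn(NCS)6]^2-: Each isothiocyanate is −1; balancing the −2 overall charge requires Mn(IV). Group 7 minus oxidation state 4 gives a d³ configuration. The d³ configuration leaves the e_g set evenly filled (or empty) — no strong Jahn–Teller driving force.
[MnI6]^3-: Each iodide is −1; balancing the −3 overall charge requires Mn(III). Mn sits in group 7, so the d-electron count is 7 − 3 = 4. Iodide is a weak-field ligand for a first-row metal, so the complex is high-spin. The t₂g³e_g¹ (high-spin) configuration has an unevenly filled e_g set; the Jahn–Teller theorem predicts a tetragonal distortion (typically axial elongation) to lift the degeneracy.

[MnI6]^3-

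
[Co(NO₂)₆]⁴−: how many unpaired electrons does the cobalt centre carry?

1

Summing ligand charges against the −4 overall charge gives an oxidation state of +2 for cobalt.
Co sits in group 9, so the d-electron count is 9 − 2 = 7.
The spin state decides the count: Nitro (N-bound nitrite) is a strong-field ligand (high in the spectrochemical series) for a first-row metal, so the complex is low-spin.
An octahedral low-spin d⁷ ion is t₂g⁶e_g¹, giving 1 unpaired electron.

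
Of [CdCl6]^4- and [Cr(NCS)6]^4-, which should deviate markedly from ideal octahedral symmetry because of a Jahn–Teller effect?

[Cr(NCS)6]^4-

[CdCl6]^4-: Ligand charges: each chloride is −1. With an overall charge of −4 the cadmium centre must be in the +2 oxidation state. Cadmium is a group-12 element; Cd(II) is therefore d¹⁰. The d¹⁰ configuration leaves the e_g set evenly filled (or empty) — no strong Jahn–Teller driving force.
[Cr(NCS)6]^4-: Each isothiocyanate is −1; balancing the −4 overall charge requires Cr(II). Group 6 minus oxidation state 2 gives a d⁴ configuration. Isothiocyanate is a weak-field ligand for a first-row metal, so the complex is high-spin. The t₂g³e_g¹ (high-spin) configuration has an unevenly filled e_g set; the Jahn–Teller theorem predicts a tetragonal distortion (typically axial elongation) to lift the degeneracy.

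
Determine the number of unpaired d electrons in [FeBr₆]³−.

Ligand charges: each bromide is −1. With an overall charge of −3 the iron centre must be in the +3 oxidation state.
Group 8 minus oxidation state 3 gives a d⁵ configuration.
The spin state decides the count: Bromide is a weak-field ligand for a first-row metal, so the complex is high-spin.
An octahedral high-spin d⁵ ion is t₂g³e_g², giving 5 unpaired electrons.

5 unpaired electrons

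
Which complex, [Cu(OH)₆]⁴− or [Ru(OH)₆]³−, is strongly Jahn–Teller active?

[Cu(OH)₆]⁴−: Each hydroxide is −1; balancing the −4 overall charge requires Cu(II). Copper is a group-11 element; Cu(II) is therefore d⁹. The t₂g⁶e_g³ configuration has an unevenly filled e_g set; the Jahn–Teller theorem predicts a tetragonal distortion (typically axial elongation) to lift the degeneracy.
[Ru(OH)₆]³−: Each hydroxide is −1; balancing the −3 overall charge requires Ru(III). Ru sits in group 8, so the d-electron count is 8 − 3 = 5. A 4d ion has a large Δₒ and is invariably low-spin. The d⁵ configuration leaves the e_g set evenly filled (or empty) — no strong Jahn–Teller driving force.

[Cu(OH)₆]⁴−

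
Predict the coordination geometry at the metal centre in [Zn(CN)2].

linear

Summing ligand charges against the 0 overall charge gives an oxidation state of +2 for zinc.
Zn sits in group 12, so the d-electron count is 12 − 2 = 10.
With 2 monodentate ligands the coordination number is 2.
A d¹⁰ ion with only two ligands adopts a linear arrangement (sp hybridisation; no CFSE preference).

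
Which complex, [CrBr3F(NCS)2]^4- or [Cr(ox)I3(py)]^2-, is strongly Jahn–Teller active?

[CrBr3F(NCS)2]^4-

[CrBr3F(NCS)2]^4-: Ligand charges: each bromide is −1; each fluoride is −1; each isothiocyanate is −1. With an overall charge of −4 the chromium centre must be in the +2 oxidation state. Cr sits in group 6, so the d-electron count is 6 − 2 = 4. Bromide, fluoride, and isothiocyanate are weak-field ligands for a first-row metal, so the complex is high-spin. The t₂g³e_g¹ (high-spin) configuration has an unevenly filled e_g set; the Jahn–Teller theorem predicts a tetragonal distortion (typically axial elongation) to lift the degeneracy.
[Cr(ox)I3(py)]^2-: Each oxalate is −2; each iodide is −1; pyridine is neutral; balancing the −2 overall charge requires Cr(III). Cr sits in group 6, so the d-electron count is 6 − 3 = 3. The d³ configuration leaves the e_g set evenly filled (or empty) — no strong Jahn–Teller driving force.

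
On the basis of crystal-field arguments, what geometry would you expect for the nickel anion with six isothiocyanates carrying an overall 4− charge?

octahedral

Ligand charges: each isothiocyanate is −1. With an overall charge of −4 the nickel centre must be in the +2 oxidation state.
Ni sits in group 10, so the d-electron count is 10 − 2 = 8.
Coordination number: 6.
Six donors around a single metal centre give an octahedral coordination sphere.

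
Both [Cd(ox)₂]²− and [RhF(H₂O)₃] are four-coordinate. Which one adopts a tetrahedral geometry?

[Cd(ox)₂]²−

For [Cd(ox)₂]²−: Each oxalate is −2; balancing the −2 overall charge requires Cd(II). Group 12 minus oxidation state 2 gives a d¹⁰ configuration. A d¹⁰ ion has no crystal-field stabilisation preference between square planar and tetrahedral, so four ligands adopt the sterically favoured tetrahedral geometry. → tetrahedral.
For [RhF(H₂O)₃]: Summing ligand charges against the 0 overall charge gives an oxidation state of +1 for rhodium. Group 9 minus oxidation state 1 gives a d⁸ configuration. A 4d d⁸ ion has a large crystal-field splitting; square planar leaves the high-energy d_{x²−y²} orbital empty and maximises CFSE. → square planar.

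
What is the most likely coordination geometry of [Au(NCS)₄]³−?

Summing ligand charges against the −3 overall charge gives an oxidation state of +1 for gold.
Gold is a group-11 element; Au(I) is therefore d¹⁰.
With 4 monodentate ligands the coordination number is 4.
A d¹⁰ ion has no crystal-field stabilisation preference between square planar and tetrahedral, so four ligands adopt the sterically favoured tetrahedral geometry.

tetrahedral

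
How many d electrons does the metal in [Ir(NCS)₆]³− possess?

d6

Summing ligand charges against the −3 overall charge gives an oxidation state of +3 for iridium.
Iridium is a group-9 element; Ir(III) is therefore d⁶.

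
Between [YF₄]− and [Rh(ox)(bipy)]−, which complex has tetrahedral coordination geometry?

For [YF₄]−: Each fluoride is −1; balancing the −1 overall charge requires Y(III). Group 3 minus oxidation state 3 gives a d⁰ configuration. A d⁰ ion has no crystal-field stabilisation preference between square planar and tetrahedral, so four ligands adopt the sterically favoured tetrahedral geometry. → tetrahedral.
For [Rh(ox)(bipy)]−: Ligand charges: each oxalate is −2; 2,2′-bipyridine is neutral. With an overall charge of −1 the rhodium centre must be in the +1 oxidation state. Rh sits in group 9, so the d-electron count is 9 − 1 = 8. A 4d d⁸ ion has a large crystal-field splitting; square planar leaves the high-energy d_{x²−y²} orbital empty and maximises CFSE. → square planar.

[YF₄]−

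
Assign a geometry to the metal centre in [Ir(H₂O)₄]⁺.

square planar

Water is neutral; balancing the +1 overall charge requires Ir(I).
Iridium is a group-9 element; Ir(I) is therefore d⁸.
With 4 monodentate ligands the coordination number is 4.
A 5d d⁸ ion has a large crystal-field splitting; square planar leaves the high-energy d_{x²−y²} orbital empty and maximises CFSE.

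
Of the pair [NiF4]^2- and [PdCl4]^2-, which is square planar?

For [NiF4]^2-: Summing ligand charges against the −2 overall charge gives an oxidation state of +2 for nickel. Group 10 minus oxidation state 2 gives a d⁸ configuration. Fluoride is a weak-field ligand. With weak-field ligands the CFSE gain from square planar is small, so a 3d d⁸ ion takes the sterically preferred tetrahedral geometry. → tetrahedral.
For [PdCl4]^2-: Summing ligand charges against the −2 overall charge gives an oxidation state of +2 for palladium. Group 10 minus oxidation state 2 gives a d⁸ configuration. A 4d d⁸ ion has a large crystal-field splitting; square planar leaves the high-energy d_{x²−y²} orbital empty and maximises CFSE. → square planar.

[PdCl4]^2-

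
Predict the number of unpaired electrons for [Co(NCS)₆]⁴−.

Ligand charges: each isothiocyanate is −1. With an overall charge of −4 the cobalt centre must be in the +2 oxidation state.
Group 9 minus oxidation state 2 gives a d⁷ configuration.
The spin state decides the count: Isothiocyanate is a weak-field ligand for a first-row metal, so the complex is high-spin.
An octahedral high-spin d⁷ ion is t₂g⁵e_g², giving 3 unpaired electrons.

3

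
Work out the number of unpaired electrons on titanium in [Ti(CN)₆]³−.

Ligand charges: each cyanide is −1. With an overall charge of −3 the titanium centre must be in the +3 oxidation state.
Titanium is a group-4 element; Ti(III) is therefore d¹.
In an octahedral field the d¹ configuration is t₂g¹e_g⁰ (only one arrangement possible), giving 1 unpaired electron.

1 unpaired electron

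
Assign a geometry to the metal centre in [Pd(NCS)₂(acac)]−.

Summing ligand charges against the −1 overall charge gives an oxidation state of +2 for palladium.
Palladium is a group-10 element; Pd(II) is therefore d⁸.
Counting donor atoms: 2×isothiocyanate (monodentate) → 2 donors; 1×acetylacetonate (bidentate) → 2 donors. Coordination number = 4.
A 4d d⁸ ion has a large crystal-field splitting; square planar leaves the high-energy d_{x²−y²} orbital empty and maximises CFSE.

square planar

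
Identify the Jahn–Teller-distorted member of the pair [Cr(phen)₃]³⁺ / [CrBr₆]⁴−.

[CrBr₆]⁴−

[Cr(phen)₃]³⁺: Ligand charges: 1,10-phenanthroline is neutral. With an overall charge of +3 the chromium centre must be in the +3 oxidation state. Chromium is a group-6 element; Cr(III) is therefore d³. The d³ configuration leaves the e_g set evenly filled (or empty) — no strong Jahn–Teller driving force.
[CrBr₆]⁴−: Each bromide is −1; balancing the −4 overall charge requires Cr(II). Chromium is a group-6 element; Cr(II) is therefore d⁴. Bromide is a weak-field ligand for a first-row metal, so the complex is high-spin. The t₂g³e_g¹ (high-spin) configuration has an unevenly filled e_g set; the Jahn–Teller theorem predicts a tetragonal distortion (typically axial elongation) to lift the degeneracy.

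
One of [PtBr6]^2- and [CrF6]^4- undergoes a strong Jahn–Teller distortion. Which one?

[CrF6]^4-

[PtBr6]^2-: Summing ligand charges against the −2 overall charge gives an oxidation state of +4 for platinum. Group 10 minus oxidation state 4 gives a d⁶ configuration. A 5d ion has a large Δₒ and is invariably low-spin. The d⁶ configuration leaves the e_g set evenly filled (or empty) — no strong Jahn–Teller driving force.
[CrF6]^4-: Each fluoride is −1; balancing the −4 overall charge requires Cr(II). Group 6 minus oxidation state 2 gives a d⁴ configuration. Fluoride is a weak-field ligand for a first-row metal, so the complex is high-spin. The t₂g³e_g¹ (high-spin) configuration has an unevenly filled e_g set; the Jahn–Teller theorem predicts a tetragonal distortion (typically axial elongation) to lift the degeneracy.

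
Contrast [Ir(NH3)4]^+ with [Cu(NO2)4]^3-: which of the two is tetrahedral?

For [Ir(NH3)4]^+: Ligand charges: ammonia is neutral. With an overall charge of +1 the iridium centre must be in the +1 oxidation state. Group 9 minus oxidation state 1 gives a d⁸ configuration. A 5d d⁸ ion has a large crystal-field splitting; square planar leaves the high-energy d_{x²−y²} orbital empty and maximises CFSE. → square planar.
For [Cu(NO2)4]^3-: Each nitro (N-bound nitrite) is −1; balancing the −3 overall charge requires Cu(I). Copper is a group-11 element; Cu(I) is therefore d¹⁰. A d¹⁰ ion has no crystal-field stabilisation preference between square planar and tetrahedral, so four ligands adopt the sterically favoured tetrahedral geometry. → tetrahedral.

[Cu(NO2)4]^3-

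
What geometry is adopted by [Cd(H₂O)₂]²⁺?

linear

Summing ligand charges against the +2 overall charge gives an oxidation state of +2 for cadmium.
Cadmium is a group-12 element; Cd(II) is therefore d¹⁰.
Coordination number: 2.
A d¹⁰ ion with only two ligands adopts a linear arrangement (sp hybridisation; no CFSE preference).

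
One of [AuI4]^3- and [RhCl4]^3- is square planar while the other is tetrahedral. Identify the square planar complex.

[RhCl4]^3-

For [AuI4]^3-: Summing ligand charges against the −3 overall charge gives an oxidation state of +1 for gold. Gold is a group-11 element; Au(I) is therefore d¹⁰. A d¹⁰ ion has no crystal-field stabilisation preference between square planar and tetrahedral, so four ligands adopt the sterically favoured tetrahedral geometry. → tetrahedral.
For [RhCl4]^3-: Ligand charges: each chloride is −1. With an overall charge of −3 the rhodium centre must be in the +1 oxidation state. Group 9 minus oxidation state 1 gives a d⁸ configuration. A 4d d⁸ ion has a large crystal-field splitting; square planar leaves the high-energy d_{x²−y²} orbital empty and maximises CFSE. → square planar.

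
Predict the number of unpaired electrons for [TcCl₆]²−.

3 unpaired electrons

Each chloride is −1; balancing the −2 overall charge requires Tc(IV).
Technetium is a group-7 element; Tc(IV) is therefore d³.
In an octahedral field the d³ configuration is t₂g³e_g⁰ (only one arrangement possible), giving 3 unpaired electrons.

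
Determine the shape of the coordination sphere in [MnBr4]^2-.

Ligand charges: each bromide is −1. With an overall charge of −2 the manganese centre must be in the +2 oxidation state.
Group 7 minus oxidation state 2 gives a d⁵ configuration.
With 4 monodentate ligands the coordination number is 4.
Bromide is a weak-field ligand.
A high-spin d⁵ ion has zero CFSE in either geometry, so four ligands adopt the sterically favoured tetrahedral geometry.

tetrahedral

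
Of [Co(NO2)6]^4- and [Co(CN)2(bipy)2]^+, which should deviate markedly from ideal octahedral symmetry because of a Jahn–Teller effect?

[Co(NO2)6]^4-: Each nitro (N-bound nitrite) is −1; balancing the −4 overall charge requires Co(II). Group 9 minus oxidation state 2 gives a d⁷ configuration. Nitro (N-bound nitrite) is a strong-field ligand (high in the spectrochemical series) for a first-row metal, so the complex is low-spin. The t₂g⁶e_g¹ (low-spin) configuration has an unevenly filled e_g set; the Jahn–Teller theorem predicts a tetragonal distortion (typically axial elongation) to lift the degeneracy.
[Co(CN)2(bipy)2]^+: Each cyanide is −1; 2,2′-bipyridine is neutral; balancing the +1 overall charge requires Co(III). Group 9 minus oxidation state 3 gives a d⁶ configuration. Co(III) has an exceptionally large octahedral splitting and is low-spin with essentially every ligand except fluoride. The d⁶ configuration leaves the e_g set evenly filled (or empty) — no strong Jahn–Teller driving force.

[Co(NO2)6]^4-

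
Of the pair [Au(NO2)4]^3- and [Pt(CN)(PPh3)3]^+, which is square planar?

For [Au(NO2)4]^3-: Summing ligand charges against the −3 overall charge gives an oxidation state of +1 for gold. Au sits in group 11, so the d-electron count is 11 − 1 = 10. A d¹⁰ ion has no crystal-field stabilisation preference between square planar and tetrahedral, so four ligands adopt the sterically favoured tetrahedral geometry. → tetrahedral.
For [Pt(CN)(PPh3)3]^+: Each cyanide is −1; triphenylphosphine is neutral; balancing the +1 overall charge requires Pt(II). Pt sits in group 10, so the d-electron count is 10 − 2 = 8. A 5d d⁸ ion has a large crystal-field splitting; square planar leaves the high-energy d_{x²−y²} orbital empty and maximises CFSE. → square planar.

[Pt(CN)(PPh3)3]^+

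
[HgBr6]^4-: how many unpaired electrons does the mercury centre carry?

Summing ligand charges against the −4 overall charge gives an oxidation state of +2 for mercury.
Hg sits in group 12, so the d-electron count is 12 − 2 = 10.
In an octahedral field the d¹⁰ configuration is t₂g⁶e_g⁴, giving 0 unpaired electrons.

0 unpaired electrons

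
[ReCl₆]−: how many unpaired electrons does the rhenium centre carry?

2 unpaired electrons

Each chloride is −1; balancing the −1 overall charge requires Re(V).
Re sits in group 7, so the d-electron count is 7 − 5 = 2.
In an octahedral field the d² configuration is t₂g²e_g⁰ (only one arrangement possible), giving 2 unpaired electrons.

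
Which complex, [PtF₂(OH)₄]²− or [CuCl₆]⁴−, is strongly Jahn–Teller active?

[PtF₂(OH)₄]²−: Each fluoride is −1; each hydroxide is −1; balancing the −2 overall charge requires Pt(IV). Platinum is a group-10 element; Pt(IV) is therefore d⁶. A 5d ion has a large Δₒ and is invariably low-spin. The d⁶ configuration leaves the e_g set evenly filled (or empty) — no strong Jahn–Teller driving force.
[CuCl₆]⁴−: Summing ligand charges against the −4 overall charge gives an oxidation state of +2 for copper. Cu sits in group 11, so the d-electron count is 11 − 2 = 9. The t₂g⁶e_g³ configuration has an unevenly filled e_g set; the Jahn–Teller theorem predicts a tetragonal distortion (typically axial elongation) to lift the degeneracy.

[CuCl₆]⁴−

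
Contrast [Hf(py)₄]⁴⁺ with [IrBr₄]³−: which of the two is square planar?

[IrBr₄]³−

For [Hf(py)₄]⁴⁺: Pyridine is neutral; balancing the +4 overall charge requires Hf(IV). Group 4 minus oxidation state 4 gives a d⁰ configuration. A d⁰ ion has no crystal-field stabilisation preference between square planar and tetrahedral, so four ligands adopt the sterically favoured tetrahedral geometry. → tetrahedral.
For [IrBr₄]³−: Each bromide is −1; balancing the −3 overall charge requires Ir(I). Ir sits in group 9, so the d-electron count is 9 − 1 = 8. A 5d d⁸ ion has a large crystal-field splitting; square planar leaves the high-energy d_{x²−y²} orbital empty and maximises CFSE. → square planar.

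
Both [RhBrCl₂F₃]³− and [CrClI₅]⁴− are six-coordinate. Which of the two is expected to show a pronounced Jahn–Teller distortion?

[CrClI₅]⁴−

[RhBrCl₂F₃]³−: Summing ligand charges against the −3 overall charge gives an oxidation state of +3 for rhodium. Rh sits in group 9, so the d-electron count is 9 − 3 = 6. A 4d ion has a large Δₒ and is invariably low-spin. The d⁶ configuration leaves the e_g set evenly filled (or empty) — no strong Jahn–Teller driving force.
[CrClI₅]⁴−: Summing ligand charges against the −4 overall charge gives an oxidation state of +2 for chromium. Group 6 minus oxidation state 2 gives a d⁴ configuration. Chloride and iodide are weak-field ligands for a first-row metal, so the complex is high-spin. The t₂g³e_g¹ (high-spin) configuration has an unevenly filled e_g set; the Jahn–Teller theorem predicts a tetragonal distortion (typically axial elongation) to lift the degeneracy.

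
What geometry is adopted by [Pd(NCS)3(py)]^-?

Summing ligand charges against the −1 overall charge gives an oxidation state of +2 for palladium.
Pd sits in group 10, so the d-electron count is 10 − 2 = 8.
Coordination number: 4.
A 4d d⁸ ion has a large crystal-field splitting; square planar leaves the high-energy d_{x²−y²} orbital empty and maximises CFSE.

square planar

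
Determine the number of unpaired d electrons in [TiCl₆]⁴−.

2

Summing ligand charges against the −4 overall charge gives an oxidation state of +2 for titanium.
Group 4 minus oxidation state 2 gives a d² configuration.
In an octahedral field the d² configuration is t₂g²e_g⁰ (only one arrangement possible), giving 2 unpaired electrons.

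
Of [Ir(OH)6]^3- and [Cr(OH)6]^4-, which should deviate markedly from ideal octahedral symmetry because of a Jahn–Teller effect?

[Ir(OH)6]^3-: Ligand charges: each hydroxide is −1. With an overall charge of −3 the iridium centre must be in the +3 oxidation state. Ir sits in group 9, so the d-electron count is 9 − 3 = 6. A 5d ion has a large Δₒ and is invariably low-spin. The d⁶ configuration leaves the e_g set evenly filled (or empty) — no strong Jahn–Teller driving force.
[Cr(OH)6]^4-: Summing ligand charges against the −4 overall charge gives an oxidation state of +2 for chromium. Group 6 minus oxidation state 2 gives a d⁴ configuration. Hydroxide is a weak-field ligand for a first-row metal, so the complex is high-spin. The t₂g³e_g¹ (high-spin) configuration has an unevenly filled e_g set; the Jahn–Teller theorem predicts a tetragonal distortion (typically axial elongation) to lift the degeneracy.

[Cr(OH)6]^4-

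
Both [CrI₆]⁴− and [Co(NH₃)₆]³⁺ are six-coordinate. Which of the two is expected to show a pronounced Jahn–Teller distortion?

[CrI₆]⁴−

[CrI₆]⁴−: Summing ligand charges against the −4 overall charge gives an oxidation state of +2 for chromium. Group 6 minus oxidation state 2 gives a d⁴ configuration. Iodide is a weak-field ligand for a first-row metal, so the complex is high-spin. The t₂g³e_g¹ (high-spin) configuration has an unevenly filled e_g set; the Jahn–Teller theorem predicts a tetragonal distortion (typically axial elongation) to lift the degeneracy.
[Co(NH₃)₆]³⁺: Summing ligand charges against the +3 overall charge gives an oxidation state of +3 for cobalt. Cobalt is a group-9 element; Co(III) is therefore d⁶. Co(III) has an exceptionally large octahedral splitting and is low-spin with essentially every ligand except fluoride. The d⁶ configuration leaves the e_g set evenly filled (or empty) — no strong Jahn–Teller driving force.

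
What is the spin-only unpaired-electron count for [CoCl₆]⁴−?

3 unpaired electrons

Summing ligand charges against the −4 overall charge gives an oxidation state of +2 for cobalt.
Group 9 minus oxidation state 2 gives a d⁷ configuration.
The spin state decides the count: Chloride is a weak-field ligand for a first-row metal, so the complex is high-spin.
An octahedral high-spin d⁷ ion is t₂g⁵e_g², giving 3 unpaired electrons.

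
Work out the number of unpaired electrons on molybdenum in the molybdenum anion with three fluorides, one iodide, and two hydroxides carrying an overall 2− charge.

Each fluoride is −1; each iodide is −1; each hydroxide is −1; balancing the −2 overall charge requires Mo(IV).
Mo sits in group 6, so the d-electron count is 6 − 4 = 2.
In an octahedral field the d² configuration is t₂g²e_g⁰ (only one arrangement possible), giving 2 unpaired electrons.

2 unpaired electrons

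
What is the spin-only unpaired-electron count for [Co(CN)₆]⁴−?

1

Each cyanide is −1; balancing the −4 overall charge requires Co(II).
Co sits in group 9, so the d-electron count is 9 − 2 = 7.
The spin state decides the count: Cyanide is a strong-field ligand (high in the spectrochemical series) for a first-row metal, so the complex is low-spin.
An octahedral low-spin d⁷ ion is t₂g⁶e_g¹, giving 1 unpaired electron.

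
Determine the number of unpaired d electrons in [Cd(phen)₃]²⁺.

0

Ligand charges: 1,10-phenanthroline is neutral. With an overall charge of +2 the cadmium centre must be in the +2 oxidation state.
Cadmium is a group-12 element; Cd(II) is therefore d¹⁰.
Counting donor atoms: 3×1,10-phenanthroline (bidentate) → 6 donors. Coordination number = 6.
In an octahedral field the d¹⁰ configuration is t₂g⁶e_g⁴, giving 0 unpaired electrons.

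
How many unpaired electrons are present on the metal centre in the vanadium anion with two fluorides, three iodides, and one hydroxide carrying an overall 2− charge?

Ligand charges: each fluoride is −1; each iodide is −1; each hydroxide is −1. With an overall charge of −2 the vanadium centre must be in the +4 oxidation state.
Group 5 minus oxidation state 4 gives a d¹ configuration.
In an octahedral field the d¹ configuration is t₂g¹e_g⁰ (only one arrangement possible), giving 1 unpaired electron.

1 unpaired electron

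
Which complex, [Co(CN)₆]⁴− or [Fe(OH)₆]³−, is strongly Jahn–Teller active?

[Co(CN)₆]⁴−

[Co(CN)₆]⁴−: Summing ligand charges against the −4 overall charge gives an oxidation state of +2 for cobalt. Co sits in group 9, so the d-electron count is 9 − 2 = 7. Cyanide is a strong-field ligand (high in the spectrochemical series) for a first-row metal, so the complex is low-spin. The t₂g⁶e_g¹ (low-spin) configuration has an unevenly filled e_g set; the Jahn–Teller theorem predicts a tetragonal distortion (typically axial elongation) to lift the degeneracy.
[Fe(OH)₆]³−: Ligand charges: each hydroxide is −1. With an overall charge of −3 the iron centre must be in the +3 oxidation state. Fe sits in group 8, so the d-electron count is 8 − 3 = 5. Hydroxide is a weak-field ligand for a first-row metal, so the complex is high-spin. The d⁵ configuration leaves the e_g set evenly filled (or empty) — no strong Jahn–Teller driving force.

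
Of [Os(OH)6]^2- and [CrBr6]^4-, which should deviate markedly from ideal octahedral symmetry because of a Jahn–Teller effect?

[Os(OH)6]^2-: Ligand charges: each hydroxide is −1. With an overall charge of −2 the osmium centre must be in the +4 oxidation state. Group 8 minus oxidation state 4 gives a d⁴ configuration. A 5d ion has a large Δₒ and is invariably low-spin. The d⁴ configuration leaves the e_g set evenly filled (or empty) — no strong Jahn–Teller driving force.
[CrBr6]^4-: Each bromide is −1; balancing the −4 overall charge requires Cr(II). Cr sits in group 6, so the d-electron count is 6 − 2 = 4. Bromide is a weak-field ligand for a first-row metal, so the complex is high-spin. The t₂g³e_g¹ (high-spin) configuration has an unevenly filled e_g set; the Jahn–Teller theorem predicts a tetragonal distortion (typically axial elongation) to lift the degeneracy.

[CrBr6]^4-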